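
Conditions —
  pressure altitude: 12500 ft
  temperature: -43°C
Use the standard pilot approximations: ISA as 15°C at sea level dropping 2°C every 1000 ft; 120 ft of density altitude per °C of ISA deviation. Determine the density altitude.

8540 ft

ISA temperature at 12500 ft = 15 − 2 × (12500/1000) = -10°C.
ISA deviation = -43 − (-10) = -33°C.
Density altitude = 12500 + 120 × (-33) = 12500 + (-3960) = 8540 ft.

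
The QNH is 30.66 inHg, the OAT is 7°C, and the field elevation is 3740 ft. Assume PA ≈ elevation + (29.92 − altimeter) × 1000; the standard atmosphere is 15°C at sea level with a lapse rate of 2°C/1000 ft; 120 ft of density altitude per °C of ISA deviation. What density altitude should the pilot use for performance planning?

2760 ft

Pressure altitude = 3740 + (29.92 − 30.66) × 1000 = 3740 + (-740) = 3000 ft.
ISA temperature at 3000 ft = 15 − 2 × (3000/1000) = 9°C.
ISA deviation = 7 − 9 = -2°C.
Density altitude = 3000 + 120 × (-2) = 2760 ft.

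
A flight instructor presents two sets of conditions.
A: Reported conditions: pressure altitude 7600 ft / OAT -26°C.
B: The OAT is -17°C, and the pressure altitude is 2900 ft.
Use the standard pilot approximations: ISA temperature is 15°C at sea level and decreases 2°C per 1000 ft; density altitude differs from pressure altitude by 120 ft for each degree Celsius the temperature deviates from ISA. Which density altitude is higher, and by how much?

A by 4748 ft

A: ISA temp = -0.2°C, deviation -25.8°C, DA = 7600 + 120 × (-25.8) = 4504 ft.
B: ISA temp = 9.2°C, deviation -26.2°C, DA = 2900 + 120 × (-26.2) = -244 ft.
A is higher by 4504 − (-244) = 4748 ft.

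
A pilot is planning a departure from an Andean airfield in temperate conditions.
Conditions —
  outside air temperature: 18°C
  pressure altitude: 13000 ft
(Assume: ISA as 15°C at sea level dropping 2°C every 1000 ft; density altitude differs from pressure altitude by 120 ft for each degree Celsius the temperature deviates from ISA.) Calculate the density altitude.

16480 ft

ISA temperature at 13000 ft = 15 − 2 × (13000/1000) = -11°C.
ISA deviation = 18 − (-11) = +29°C.
Density altitude = 13000 + 120 × (29) = 13000 + (+3480) = 16480 ft.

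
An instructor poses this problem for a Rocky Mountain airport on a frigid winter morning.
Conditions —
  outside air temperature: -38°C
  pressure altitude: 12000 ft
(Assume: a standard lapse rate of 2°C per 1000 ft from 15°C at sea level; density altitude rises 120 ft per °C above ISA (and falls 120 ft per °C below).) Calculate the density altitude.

ISA temperature at 12000 ft = 15 − 2 × (12000/1000) = -9°C.
ISA deviation = -38 − (-9) = -29°C.
Density altitude = 12000 + 120 × (-29) = 12000 + (-3480) = 8520 ft.

8520 ft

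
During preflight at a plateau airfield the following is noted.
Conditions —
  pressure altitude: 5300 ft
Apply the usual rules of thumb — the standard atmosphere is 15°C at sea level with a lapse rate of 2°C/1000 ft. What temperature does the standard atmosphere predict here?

ISA temperature = 15 − 2 × (5300/1000) = 15 − 10.6 = 4.4°C.

4.4°C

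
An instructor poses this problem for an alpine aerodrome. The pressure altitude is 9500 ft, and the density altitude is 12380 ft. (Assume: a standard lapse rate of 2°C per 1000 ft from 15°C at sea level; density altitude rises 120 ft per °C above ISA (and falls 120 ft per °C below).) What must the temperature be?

20°C

Density altitude − pressure altitude = 12380 − 9500 = +2880 ft.
At 120 ft/°C that is an ISA deviation of 2880/120 = +24°C.
ISA temperature at 9500 ft = 15 − 2 × (9500/1000) = -4°C.
OAT = ISA + deviation = -4 + (+24) = 20°C.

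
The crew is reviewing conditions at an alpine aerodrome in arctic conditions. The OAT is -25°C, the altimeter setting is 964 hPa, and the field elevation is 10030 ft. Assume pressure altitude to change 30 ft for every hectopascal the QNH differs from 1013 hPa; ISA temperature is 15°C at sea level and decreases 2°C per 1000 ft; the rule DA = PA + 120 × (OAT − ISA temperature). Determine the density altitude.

9460 ft

Pressure altitude = 10030 + (1013 − 964) × 30 = 10030 + (+1470) = 11500 ft.
ISA temperature at 11500 ft = 15 − 2 × (11500/1000) = -8°C.
ISA deviation = -25 − (-8) = -17°C.
Density altitude = 11500 + 120 × (-17) = 9460 ft.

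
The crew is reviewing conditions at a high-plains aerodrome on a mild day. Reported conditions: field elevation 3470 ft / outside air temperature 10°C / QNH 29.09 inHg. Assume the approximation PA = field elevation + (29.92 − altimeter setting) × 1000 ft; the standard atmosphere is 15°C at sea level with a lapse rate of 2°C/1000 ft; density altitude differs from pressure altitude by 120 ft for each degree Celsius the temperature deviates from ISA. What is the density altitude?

4732 ft

Pressure altitude = 3470 + (29.92 − 29.09) × 1000 = 3470 + (+830) = 4300 ft.
ISA temperature at 4300 ft = 15 − 2 × (4300/1000) = 6.4°C.
ISA deviation = 10 − 6.4 = +3.6°C.
Density altitude = 4300 + 120 × (3.6) = 4732 ft.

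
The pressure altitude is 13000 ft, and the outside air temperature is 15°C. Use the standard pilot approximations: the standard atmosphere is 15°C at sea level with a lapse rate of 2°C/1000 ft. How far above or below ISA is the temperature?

ISA+26°C

ISA temperature at 13000 ft = 15 − 2 × (13000/1000) = -11°C.
Deviation = OAT − ISA = 15 − (-11) = +26°C.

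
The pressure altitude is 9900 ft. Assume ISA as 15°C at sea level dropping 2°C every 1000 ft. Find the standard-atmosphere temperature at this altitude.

-4.8°C

ISA temperature = 15 − 2 × (9900/1000) = 15 − 19.8 = -4.8°C.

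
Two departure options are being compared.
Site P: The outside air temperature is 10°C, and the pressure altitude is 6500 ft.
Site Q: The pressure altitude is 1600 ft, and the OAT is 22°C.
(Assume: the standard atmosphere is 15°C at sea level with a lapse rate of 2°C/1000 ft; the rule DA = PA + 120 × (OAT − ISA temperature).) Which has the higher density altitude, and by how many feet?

Site P: ISA temp = 2°C, deviation +8°C, DA = 6500 + 120 × 8 = 7460 ft.
Site Q: ISA temp = 11.8°C, deviation +10.2°C, DA = 1600 + 120 × 10.2 = 2824 ft.
Site P is higher by 7460 − 2824 = 4636 ft.

Site P by 4636 ft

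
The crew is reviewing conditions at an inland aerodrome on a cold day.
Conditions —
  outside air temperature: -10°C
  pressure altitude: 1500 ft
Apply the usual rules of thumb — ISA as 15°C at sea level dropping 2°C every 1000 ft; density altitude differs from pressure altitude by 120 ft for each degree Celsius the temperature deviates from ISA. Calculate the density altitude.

-1140 ft

ISA temperature at 1500 ft = 15 − 2 × (1500/1000) = 12°C.
ISA deviation = -10 − 12 = -22°C.
Density altitude = 1500 + 120 × (-22) = 1500 + (-2640) = -1140 ft.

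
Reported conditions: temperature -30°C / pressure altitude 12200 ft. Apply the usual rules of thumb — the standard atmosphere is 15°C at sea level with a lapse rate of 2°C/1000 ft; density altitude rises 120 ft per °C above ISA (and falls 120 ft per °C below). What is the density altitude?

9728 ft

ISA temperature at 12200 ft = 15 − 2 × (12200/1000) = -9.4°C.
ISA deviation = -30 − (-9.4) = -20.6°C.
Density altitude = 12200 + 120 × (-20.6) = 12200 + (-2472) = 9728 ft.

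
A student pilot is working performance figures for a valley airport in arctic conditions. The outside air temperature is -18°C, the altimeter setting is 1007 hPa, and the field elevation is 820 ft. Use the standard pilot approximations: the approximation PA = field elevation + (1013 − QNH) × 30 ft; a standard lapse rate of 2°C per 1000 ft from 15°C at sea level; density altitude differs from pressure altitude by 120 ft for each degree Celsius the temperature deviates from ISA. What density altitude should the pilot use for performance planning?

-2720 ft

Pressure altitude = 820 + (1013 − 1007) × 30 = 820 + (+180) = 1000 ft.
ISA temperature at 1000 ft = 15 − 2 × (1000/1000) = 13°C.
ISA deviation = -18 − 13 = -31°C.
Density altitude = 1000 + 120 × (-31) = -2720 ft.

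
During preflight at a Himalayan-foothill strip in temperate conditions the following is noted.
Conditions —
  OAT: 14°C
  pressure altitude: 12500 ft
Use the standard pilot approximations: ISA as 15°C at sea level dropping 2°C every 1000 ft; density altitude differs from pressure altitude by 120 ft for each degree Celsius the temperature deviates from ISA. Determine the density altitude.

ISA temperature at 12500 ft = 15 − 2 × (12500/1000) = -10°C.
ISA deviation = 14 − (-10) = +24°C.
Density altitude = 12500 + 120 × (24) = 12500 + (+2880) = 15380 ft.

15380 ft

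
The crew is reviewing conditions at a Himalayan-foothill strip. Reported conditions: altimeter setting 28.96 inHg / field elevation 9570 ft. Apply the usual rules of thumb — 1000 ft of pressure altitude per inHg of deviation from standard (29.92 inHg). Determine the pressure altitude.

10530 ft

Pressure correction = (29.92 − 28.96) × 1000 = +960 ft.
Pressure altitude = 9570 + (+960) = 10530 ft.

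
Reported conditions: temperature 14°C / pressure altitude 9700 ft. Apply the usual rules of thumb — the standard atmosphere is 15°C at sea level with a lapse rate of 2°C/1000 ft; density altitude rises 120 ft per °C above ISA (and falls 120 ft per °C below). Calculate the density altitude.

ISA temperature at 9700 ft = 15 − 2 × (9700/1000) = -4.4°C.
ISA deviation = 14 − (-4.4) = +18.4°C.
Density altitude = 9700 + 120 × (18.4) = 9700 + (+2208) = 11908 ft.

11908 ft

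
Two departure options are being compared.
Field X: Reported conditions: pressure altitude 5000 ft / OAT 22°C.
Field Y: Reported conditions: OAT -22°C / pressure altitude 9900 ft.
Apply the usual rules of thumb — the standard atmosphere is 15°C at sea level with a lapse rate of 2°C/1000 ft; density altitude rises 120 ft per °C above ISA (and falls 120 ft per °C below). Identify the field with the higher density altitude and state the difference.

Field Y by 796 ft

Field X: ISA temp = 5°C, deviation +17°C, DA = 5000 + 120 × 17 = 7040 ft.
Field Y: ISA temp = -4.8°C, deviation -17.2°C, DA = 9900 + 120 × (-17.2) = 7836 ft.
Field Y is higher by 7836 − 7040 = 796 ft.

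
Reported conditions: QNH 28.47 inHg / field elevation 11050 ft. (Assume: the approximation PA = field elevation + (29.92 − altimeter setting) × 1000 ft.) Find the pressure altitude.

Pressure correction = (29.92 − 28.47) × 1000 = +1450 ft.
Pressure altitude = 11050 + (+1450) = 12500 ft.

12500 ft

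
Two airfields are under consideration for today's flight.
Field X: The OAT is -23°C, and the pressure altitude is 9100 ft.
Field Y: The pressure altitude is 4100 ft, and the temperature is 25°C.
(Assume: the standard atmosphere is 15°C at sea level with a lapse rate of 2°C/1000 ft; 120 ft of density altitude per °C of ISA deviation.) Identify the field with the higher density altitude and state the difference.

Field X: ISA temp = -3.2°C, deviation -19.8°C, DA = 9100 + 120 × (-19.8) = 6724 ft.
Field Y: ISA temp = 6.8°C, deviation +18.2°C, DA = 4100 + 120 × 18.2 = 6284 ft.
Field X is higher by 6724 − 6284 = 440 ft.

Field X by 440 ft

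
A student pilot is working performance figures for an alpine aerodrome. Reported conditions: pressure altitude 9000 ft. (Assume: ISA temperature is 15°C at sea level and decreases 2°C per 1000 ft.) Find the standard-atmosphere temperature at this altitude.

-3°C

ISA temperature = 15 − 2 × (9000/1000) = 15 − 18 = -3°C.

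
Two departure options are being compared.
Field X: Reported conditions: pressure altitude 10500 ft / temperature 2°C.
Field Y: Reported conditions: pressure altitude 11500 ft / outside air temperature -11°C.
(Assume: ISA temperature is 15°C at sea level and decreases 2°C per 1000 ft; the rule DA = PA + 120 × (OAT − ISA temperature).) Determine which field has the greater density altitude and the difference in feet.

Field X by 320 ft

Field X: ISA temp = -6°C, deviation +8°C, DA = 10500 + 120 × 8 = 11460 ft.
Field Y: ISA temp = -8°C, deviation -3°C, DA = 11500 + 120 × (-3) = 11140 ft.
Field X is higher by 11460 − 11140 = 320 ft.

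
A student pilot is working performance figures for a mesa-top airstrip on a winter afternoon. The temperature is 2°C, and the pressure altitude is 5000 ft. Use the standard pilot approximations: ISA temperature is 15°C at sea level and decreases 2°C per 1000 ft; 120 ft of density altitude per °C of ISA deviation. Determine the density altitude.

ISA temperature at 5000 ft = 15 − 2 × (5000/1000) = 5°C.
ISA deviation = 2 − 5 = -3°C.
Density altitude = 5000 + 120 × (-3) = 5000 + (-360) = 4640 ft.

4640 ft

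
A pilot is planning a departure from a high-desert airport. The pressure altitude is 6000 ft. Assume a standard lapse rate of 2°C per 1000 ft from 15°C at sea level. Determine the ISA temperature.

3°C

ISA temperature = 15 − 2 × (6000/1000) = 15 − 12 = 3°C.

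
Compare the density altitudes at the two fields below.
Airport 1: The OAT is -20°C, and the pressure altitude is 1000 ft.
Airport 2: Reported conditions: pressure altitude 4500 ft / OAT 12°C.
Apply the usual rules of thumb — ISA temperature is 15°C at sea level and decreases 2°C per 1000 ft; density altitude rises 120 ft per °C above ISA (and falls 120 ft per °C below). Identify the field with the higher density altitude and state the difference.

Airport 2 by 8180 ft

Airport 1: ISA temp = 13°C, deviation -33°C, DA = 1000 + 120 × (-33) = -2960 ft.
Airport 2: ISA temp = 6°C, deviation +6°C, DA = 4500 + 120 × 6 = 5220 ft.
Airport 2 is higher by 5220 − (-2960) = 8180 ft.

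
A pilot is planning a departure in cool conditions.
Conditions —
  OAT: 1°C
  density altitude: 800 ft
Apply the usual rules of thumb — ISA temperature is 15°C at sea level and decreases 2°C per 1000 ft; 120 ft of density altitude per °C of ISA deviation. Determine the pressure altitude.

DA = PA + 120 × (OAT − (15 − 2·PA/1000)) = PA + 120·OAT − 1800 + 0.24·PA = 1.24·PA + 120·OAT − 1800.
So 1.24·PA = 800 − 120 × 1 + 1800 = 2480.
PA = 2480 / 1.24 = 2000 ft.

2000 ft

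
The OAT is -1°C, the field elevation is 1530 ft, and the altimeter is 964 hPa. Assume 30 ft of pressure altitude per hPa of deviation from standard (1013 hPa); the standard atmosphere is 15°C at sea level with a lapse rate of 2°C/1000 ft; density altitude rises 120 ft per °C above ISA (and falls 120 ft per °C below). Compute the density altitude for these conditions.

1800 ft

Pressure altitude = 1530 + (1013 − 964) × 30 = 1530 + (+1470) = 3000 ft.
ISA temperature at 3000 ft = 15 − 2 × (3000/1000) = 9°C.
ISA deviation = -1 − 9 = -10°C.
Density altitude = 3000 + 120 × (-10) = 1800 ft.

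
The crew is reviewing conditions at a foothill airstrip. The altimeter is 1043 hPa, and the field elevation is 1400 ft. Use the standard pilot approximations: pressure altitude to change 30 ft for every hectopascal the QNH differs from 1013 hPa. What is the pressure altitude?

500 ft

Pressure correction = (1013 − 1043) × 30 = -900 ft.
Pressure altitude = 1400 + (-900) = 500 ft.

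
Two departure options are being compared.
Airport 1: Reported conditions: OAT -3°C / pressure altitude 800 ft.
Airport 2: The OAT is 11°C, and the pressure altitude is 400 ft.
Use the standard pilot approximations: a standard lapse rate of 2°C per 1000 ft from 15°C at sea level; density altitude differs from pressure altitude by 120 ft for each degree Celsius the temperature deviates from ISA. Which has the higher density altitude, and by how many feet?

Airport 1: ISA temp = 13.4°C, deviation -16.4°C, DA = 800 + 120 × (-16.4) = -1168 ft.
Airport 2: ISA temp = 14.2°C, deviation -3.2°C, DA = 400 + 120 × (-3.2) = 16 ft.
Airport 2 is higher by 16 − (-1168) = 1184 ft.

Airport 2 by 1184 ft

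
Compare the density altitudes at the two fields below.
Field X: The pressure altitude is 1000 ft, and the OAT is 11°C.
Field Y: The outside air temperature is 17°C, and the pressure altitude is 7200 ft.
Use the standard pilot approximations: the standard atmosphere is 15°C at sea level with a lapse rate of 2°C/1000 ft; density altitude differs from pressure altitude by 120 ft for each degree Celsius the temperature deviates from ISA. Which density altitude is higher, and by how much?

Field X: ISA temp = 13°C, deviation -2°C, DA = 1000 + 120 × (-2) = 760 ft.
Field Y: ISA temp = 0.6°C, deviation +16.4°C, DA = 7200 + 120 × 16.4 = 9168 ft.
Field Y is higher by 9168 − 760 = 8408 ft.

Field Y by 8408 ft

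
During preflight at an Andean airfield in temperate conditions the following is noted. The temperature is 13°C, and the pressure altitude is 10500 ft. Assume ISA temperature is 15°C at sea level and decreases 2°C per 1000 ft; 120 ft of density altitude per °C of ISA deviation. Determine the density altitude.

12780 ft

ISA temperature at 10500 ft = 15 − 2 × (10500/1000) = -6°C.
ISA deviation = 13 − (-6) = +19°C.
Density altitude = 10500 + 120 × (19) = 10500 + (+2280) = 12780 ft.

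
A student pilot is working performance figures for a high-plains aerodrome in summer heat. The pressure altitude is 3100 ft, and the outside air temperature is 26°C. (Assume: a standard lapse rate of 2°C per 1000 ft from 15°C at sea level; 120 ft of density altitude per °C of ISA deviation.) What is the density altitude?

5164 ft

ISA temperature at 3100 ft = 15 − 2 × (3100/1000) = 8.8°C.
ISA deviation = 26 − 8.8 = +17.2°C.
Density altitude = 3100 + 120 × (17.2) = 3100 + (+2064) = 5164 ft.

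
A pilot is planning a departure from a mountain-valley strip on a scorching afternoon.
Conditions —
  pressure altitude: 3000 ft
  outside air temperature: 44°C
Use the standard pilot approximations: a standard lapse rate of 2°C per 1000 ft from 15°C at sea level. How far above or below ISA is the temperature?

ISA+35°C

ISA temperature at 3000 ft = 15 − 2 × (3000/1000) = 9°C.
Deviation = OAT − ISA = 44 − 9 = +35°C.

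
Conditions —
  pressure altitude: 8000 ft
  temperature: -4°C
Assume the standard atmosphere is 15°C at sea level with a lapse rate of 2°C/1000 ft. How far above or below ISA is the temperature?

ISA temperature at 8000 ft = 15 − 2 × (8000/1000) = -1°C.
Deviation = OAT − ISA = -4 − (-1) = -3°C.

ISA-3°C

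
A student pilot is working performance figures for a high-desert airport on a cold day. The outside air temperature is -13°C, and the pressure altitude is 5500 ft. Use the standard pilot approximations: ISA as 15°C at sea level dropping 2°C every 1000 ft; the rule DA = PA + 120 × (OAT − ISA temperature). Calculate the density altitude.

ISA temperature at 5500 ft = 15 − 2 × (5500/1000) = 4°C.
ISA deviation = -13 − 4 = -17°C.
Density altitude = 5500 + 120 × (-17) = 5500 + (-2040) = 3460 ft.

3460 ft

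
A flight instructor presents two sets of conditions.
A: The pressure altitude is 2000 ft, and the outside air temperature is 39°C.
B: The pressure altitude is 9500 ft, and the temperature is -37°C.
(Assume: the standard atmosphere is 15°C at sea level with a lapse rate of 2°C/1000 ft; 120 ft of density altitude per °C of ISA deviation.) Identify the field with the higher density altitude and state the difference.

B by 180 ft

A: ISA temp = 11°C, deviation +28°C, DA = 2000 + 120 × 28 = 5360 ft.
B: ISA temp = -4°C, deviation -33°C, DA = 9500 + 120 × (-33) = 5540 ft.
B is higher by 5540 − 5360 = 180 ft.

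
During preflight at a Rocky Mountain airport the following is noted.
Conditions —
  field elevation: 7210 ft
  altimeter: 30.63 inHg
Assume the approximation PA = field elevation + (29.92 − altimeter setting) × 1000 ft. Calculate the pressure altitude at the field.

Pressure correction = (29.92 − 30.63) × 1000 = -710 ft.
Pressure altitude = 7210 + (-710) = 6500 ft.

6500 ft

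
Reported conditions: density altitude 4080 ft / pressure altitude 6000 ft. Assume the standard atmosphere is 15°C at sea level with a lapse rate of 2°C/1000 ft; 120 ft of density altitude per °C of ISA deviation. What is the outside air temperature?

Density altitude − pressure altitude = 4080 − 6000 = -1920 ft.
At 120 ft/°C that is an ISA deviation of -1920/120 = -16°C.
ISA temperature at 6000 ft = 15 − 2 × (6000/1000) = 3°C.
OAT = ISA + deviation = 3 + (-16) = -13°C.

-13°C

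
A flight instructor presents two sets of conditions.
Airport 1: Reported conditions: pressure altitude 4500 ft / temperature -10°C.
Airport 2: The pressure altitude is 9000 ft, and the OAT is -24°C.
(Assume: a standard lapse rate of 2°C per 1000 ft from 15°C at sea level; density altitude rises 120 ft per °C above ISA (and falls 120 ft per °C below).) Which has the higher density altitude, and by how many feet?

Airport 1: ISA temp = 6°C, deviation -16°C, DA = 4500 + 120 × (-16) = 2580 ft.
Airport 2: ISA temp = -3°C, deviation -21°C, DA = 9000 + 120 × (-21) = 6480 ft.
Airport 2 is higher by 6480 − 2580 = 3900 ft.

Airport 2 by 3900 ft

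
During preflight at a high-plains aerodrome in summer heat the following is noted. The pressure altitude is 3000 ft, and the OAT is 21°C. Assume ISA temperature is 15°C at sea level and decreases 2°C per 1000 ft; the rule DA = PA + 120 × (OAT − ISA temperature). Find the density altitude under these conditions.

4440 ft

ISA temperature at 3000 ft = 15 − 2 × (3000/1000) = 9°C.
ISA deviation = 21 − 9 = +12°C.
Density altitude = 3000 + 120 × (12) = 3000 + (+1440) = 4440 ft.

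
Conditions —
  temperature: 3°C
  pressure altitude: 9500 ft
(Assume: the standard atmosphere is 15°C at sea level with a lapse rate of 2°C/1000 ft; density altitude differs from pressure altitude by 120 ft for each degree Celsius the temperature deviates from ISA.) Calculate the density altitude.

ISA temperature at 9500 ft = 15 − 2 × (9500/1000) = -4°C.
ISA deviation = 3 − (-4) = +7°C.
Density altitude = 9500 + 120 × (7) = 9500 + (+840) = 10340 ft.

10340 ft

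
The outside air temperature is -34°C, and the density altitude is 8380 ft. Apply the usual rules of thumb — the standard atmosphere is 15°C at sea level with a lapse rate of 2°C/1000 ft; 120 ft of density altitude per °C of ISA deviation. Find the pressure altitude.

DA = PA + 120 × (OAT − (15 − 2·PA/1000)) = PA + 120·OAT − 1800 + 0.24·PA = 1.24·PA + 120·OAT − 1800.
So 1.24·PA = 8380 − 120 × (-34) + 1800 = 14260.
PA = 14260 / 1.24 = 11500 ft.

11500 ft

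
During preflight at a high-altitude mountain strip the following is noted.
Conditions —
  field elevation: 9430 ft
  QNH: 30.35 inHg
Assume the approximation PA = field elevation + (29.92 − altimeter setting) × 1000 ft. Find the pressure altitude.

9000 ft

Pressure correction = (29.92 − 30.35) × 1000 = -430 ft.
Pressure altitude = 9430 + (-430) = 9000 ft.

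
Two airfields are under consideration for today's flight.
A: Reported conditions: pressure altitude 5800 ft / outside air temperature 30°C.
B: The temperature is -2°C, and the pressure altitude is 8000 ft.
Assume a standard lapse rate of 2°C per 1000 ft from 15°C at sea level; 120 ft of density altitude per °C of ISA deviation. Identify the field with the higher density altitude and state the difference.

A by 1112 ft

A: ISA temp = 3.4°C, deviation +26.6°C, DA = 5800 + 120 × 26.6 = 8992 ft.
B: ISA temp = -1°C, deviation -1°C, DA = 8000 + 120 × (-1) = 7880 ft.
A is higher by 8992 − 7880 = 1112 ft.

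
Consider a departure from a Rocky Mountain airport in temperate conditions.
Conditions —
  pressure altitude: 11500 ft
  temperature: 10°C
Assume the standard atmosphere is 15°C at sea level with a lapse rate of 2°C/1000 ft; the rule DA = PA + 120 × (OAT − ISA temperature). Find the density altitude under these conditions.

13660 ft

ISA temperature at 11500 ft = 15 − 2 × (11500/1000) = -8°C.
ISA deviation = 10 − (-8) = +18°C.
Density altitude = 11500 + 120 × (18) = 11500 + (+2160) = 13660 ft.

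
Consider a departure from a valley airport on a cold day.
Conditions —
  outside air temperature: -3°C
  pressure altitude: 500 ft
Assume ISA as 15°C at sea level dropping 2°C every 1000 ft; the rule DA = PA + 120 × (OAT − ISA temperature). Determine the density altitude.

ISA temperature at 500 ft = 15 − 2 × (500/1000) = 14°C.
ISA deviation = -3 − 14 = -17°C.
Density altitude = 500 + 120 × (-17) = 500 + (-2040) = -1540 ft.

-1540 ft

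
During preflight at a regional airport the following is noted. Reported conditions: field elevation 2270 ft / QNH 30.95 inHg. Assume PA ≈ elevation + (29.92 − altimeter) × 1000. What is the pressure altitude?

Pressure correction = (29.92 − 30.95) × 1000 = -1030 ft.
Pressure altitude = 2270 + (-1030) = 1240 ft.

1240 ft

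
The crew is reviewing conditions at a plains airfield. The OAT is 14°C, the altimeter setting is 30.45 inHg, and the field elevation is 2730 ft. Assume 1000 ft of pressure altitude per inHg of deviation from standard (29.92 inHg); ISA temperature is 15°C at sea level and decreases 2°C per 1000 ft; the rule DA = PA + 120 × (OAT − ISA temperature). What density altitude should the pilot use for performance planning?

2608 ft

Pressure altitude = 2730 + (29.92 − 30.45) × 1000 = 2730 + (-530) = 2200 ft.
ISA temperature at 2200 ft = 15 − 2 × (2200/1000) = 10.6°C.
ISA deviation = 14 − 10.6 = +3.4°C.
Density altitude = 2200 + 120 × (3.4) = 2608 ft.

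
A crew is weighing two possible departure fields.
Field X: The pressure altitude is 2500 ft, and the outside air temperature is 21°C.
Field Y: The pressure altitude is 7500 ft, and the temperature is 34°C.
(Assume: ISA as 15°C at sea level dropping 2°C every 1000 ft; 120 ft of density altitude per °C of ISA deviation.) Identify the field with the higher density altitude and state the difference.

Field Y by 7760 ft

Field X: ISA temp = 10°C, deviation +11°C, DA = 2500 + 120 × 11 = 3820 ft.
Field Y: ISA temp = 0°C, deviation +34°C, DA = 7500 + 120 × 34 = 11580 ft.
Field Y is higher by 11580 − 3820 = 7760 ft.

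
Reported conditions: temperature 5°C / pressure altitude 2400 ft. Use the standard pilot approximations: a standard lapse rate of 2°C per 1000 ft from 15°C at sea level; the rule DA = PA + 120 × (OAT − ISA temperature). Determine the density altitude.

1776 ft

ISA temperature at 2400 ft = 15 − 2 × (2400/1000) = 10.2°C.
ISA deviation = 5 − 10.2 = -5.2°C.
Density altitude = 2400 + 120 × (-5.2) = 2400 + (-624) = 1776 ft.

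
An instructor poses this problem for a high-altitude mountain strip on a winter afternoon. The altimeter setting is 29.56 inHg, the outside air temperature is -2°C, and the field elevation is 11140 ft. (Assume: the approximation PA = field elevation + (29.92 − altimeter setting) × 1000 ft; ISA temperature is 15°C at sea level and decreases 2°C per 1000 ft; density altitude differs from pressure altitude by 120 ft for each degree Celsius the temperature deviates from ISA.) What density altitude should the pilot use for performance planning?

Pressure altitude = 11140 + (29.92 − 29.56) × 1000 = 11140 + (+360) = 11500 ft.
ISA temperature at 11500 ft = 15 − 2 × (11500/1000) = -8°C.
ISA deviation = -2 − (-8) = +6°C.
Density altitude = 11500 + 120 × (6) = 12220 ft.

12220 ft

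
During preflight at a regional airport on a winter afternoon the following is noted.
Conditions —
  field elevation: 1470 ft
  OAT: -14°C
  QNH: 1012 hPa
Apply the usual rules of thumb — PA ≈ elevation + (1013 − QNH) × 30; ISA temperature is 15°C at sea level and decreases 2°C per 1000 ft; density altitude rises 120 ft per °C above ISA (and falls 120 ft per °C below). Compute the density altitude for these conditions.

-1620 ft

Pressure altitude = 1470 + (1013 − 1012) × 30 = 1470 + (+30) = 1500 ft.
ISA temperature at 1500 ft = 15 − 2 × (1500/1000) = 12°C.
ISA deviation = -14 − 12 = -26°C.
Density altitude = 1500 + 120 × (-26) = -1620 ft.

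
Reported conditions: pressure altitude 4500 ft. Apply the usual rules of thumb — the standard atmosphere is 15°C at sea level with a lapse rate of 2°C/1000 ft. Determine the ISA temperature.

ISA temperature = 15 − 2 × (4500/1000) = 15 − 9 = 6°C.

6°C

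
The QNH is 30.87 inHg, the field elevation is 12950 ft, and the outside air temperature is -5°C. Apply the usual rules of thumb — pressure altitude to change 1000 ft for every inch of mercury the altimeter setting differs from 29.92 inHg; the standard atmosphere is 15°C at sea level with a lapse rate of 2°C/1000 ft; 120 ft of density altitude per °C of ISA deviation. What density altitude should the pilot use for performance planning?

Pressure altitude = 12950 + (29.92 − 30.87) × 1000 = 12950 + (-950) = 12000 ft.
ISA temperature at 12000 ft = 15 − 2 × (12000/1000) = -9°C.
ISA deviation = -5 − (-9) = +4°C.
Density altitude = 12000 + 120 × (4) = 12480 ft.

12480 ft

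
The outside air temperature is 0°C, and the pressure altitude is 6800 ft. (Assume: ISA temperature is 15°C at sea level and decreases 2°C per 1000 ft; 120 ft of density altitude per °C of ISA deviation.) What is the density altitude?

6632 ft

ISA temperature at 6800 ft = 15 − 2 × (6800/1000) = 1.4°C.
ISA deviation = 0 − 1.4 = -1.4°C.
Density altitude = 6800 + 120 × (-1.4) = 6800 + (-168) = 6632 ft.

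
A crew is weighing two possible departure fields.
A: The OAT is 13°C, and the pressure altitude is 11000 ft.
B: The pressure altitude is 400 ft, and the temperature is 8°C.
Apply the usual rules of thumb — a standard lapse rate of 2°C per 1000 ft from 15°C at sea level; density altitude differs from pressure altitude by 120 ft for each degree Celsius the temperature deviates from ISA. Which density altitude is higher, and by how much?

A by 13744 ft

A: ISA temp = -7°C, deviation +20°C, DA = 11000 + 120 × 20 = 13400 ft.
B: ISA temp = 14.2°C, deviation -6.2°C, DA = 400 + 120 × (-6.2) = -344 ft.
A is higher by 13400 − (-344) = 13744 ft.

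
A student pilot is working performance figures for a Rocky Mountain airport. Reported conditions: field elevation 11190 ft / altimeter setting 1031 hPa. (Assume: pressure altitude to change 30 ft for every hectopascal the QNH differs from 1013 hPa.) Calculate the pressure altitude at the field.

Pressure correction = (1013 − 1031) × 30 = -540 ft.
Pressure altitude = 11190 + (-540) = 10650 ft.

10650 ft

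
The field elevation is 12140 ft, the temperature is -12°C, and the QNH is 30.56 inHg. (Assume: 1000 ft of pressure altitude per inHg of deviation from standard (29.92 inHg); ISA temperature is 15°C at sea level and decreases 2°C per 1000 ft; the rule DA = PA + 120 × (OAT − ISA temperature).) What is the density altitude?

11020 ft

Pressure altitude = 12140 + (29.92 − 30.56) × 1000 = 12140 + (-640) = 11500 ft.
ISA temperature at 11500 ft = 15 − 2 × (11500/1000) = -8°C.
ISA deviation = -12 − (-8) = -4°C.
Density altitude = 11500 + 120 × (-4) = 11020 ft.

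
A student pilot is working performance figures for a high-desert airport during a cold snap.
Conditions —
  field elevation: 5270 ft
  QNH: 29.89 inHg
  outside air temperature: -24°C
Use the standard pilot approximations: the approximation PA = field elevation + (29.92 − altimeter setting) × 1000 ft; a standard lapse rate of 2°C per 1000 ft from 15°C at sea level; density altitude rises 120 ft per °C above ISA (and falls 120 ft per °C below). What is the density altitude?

Pressure altitude = 5270 + (29.92 − 29.89) × 1000 = 5270 + (+30) = 5300 ft.
ISA temperature at 5300 ft = 15 − 2 × (5300/1000) = 4.4°C.
ISA deviation = -24 − 4.4 = -28.4°C.
Density altitude = 5300 + 120 × (-28.4) = 1892 ft.

1892 ft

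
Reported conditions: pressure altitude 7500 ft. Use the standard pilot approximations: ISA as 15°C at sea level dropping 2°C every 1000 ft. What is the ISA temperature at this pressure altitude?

0°C

ISA temperature = 15 − 2 × (7500/1000) = 15 − 15 = 0°C.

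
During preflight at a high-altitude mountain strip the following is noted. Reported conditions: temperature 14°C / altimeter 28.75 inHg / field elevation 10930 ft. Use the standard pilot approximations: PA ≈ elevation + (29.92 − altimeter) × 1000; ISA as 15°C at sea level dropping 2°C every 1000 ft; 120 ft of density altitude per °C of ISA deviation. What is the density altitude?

14884 ft

Pressure altitude = 10930 + (29.92 − 28.75) × 1000 = 10930 + (+1170) = 12100 ft.
ISA temperature at 12100 ft = 15 − 2 × (12100/1000) = -9.2°C.
ISA deviation = 14 − (-9.2) = +23.2°C.
Density altitude = 12100 + 120 × (23.2) = 14884 ft.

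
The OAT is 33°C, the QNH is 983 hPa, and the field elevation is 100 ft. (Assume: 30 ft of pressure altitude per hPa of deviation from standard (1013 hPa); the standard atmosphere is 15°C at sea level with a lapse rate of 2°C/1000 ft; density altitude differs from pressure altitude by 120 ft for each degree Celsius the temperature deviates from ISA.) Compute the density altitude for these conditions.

Pressure altitude = 100 + (1013 − 983) × 30 = 100 + (+900) = 1000 ft.
ISA temperature at 1000 ft = 15 − 2 × (1000/1000) = 13°C.
ISA deviation = 33 − 13 = +20°C.
Density altitude = 1000 + 120 × (20) = 3400 ft.

3400 ft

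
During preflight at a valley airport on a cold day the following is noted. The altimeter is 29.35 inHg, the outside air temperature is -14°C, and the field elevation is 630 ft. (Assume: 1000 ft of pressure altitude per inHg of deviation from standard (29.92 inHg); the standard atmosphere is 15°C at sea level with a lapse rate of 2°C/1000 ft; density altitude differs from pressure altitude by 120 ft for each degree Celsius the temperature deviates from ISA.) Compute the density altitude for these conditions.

-1992 ft

Pressure altitude = 630 + (29.92 − 29.35) × 1000 = 630 + (+570) = 1200 ft.
ISA temperature at 1200 ft = 15 − 2 × (1200/1000) = 12.6°C.
ISA deviation = -14 − 12.6 = -26.6°C.
Density altitude = 1200 + 120 × (-26.6) = -1992 ft.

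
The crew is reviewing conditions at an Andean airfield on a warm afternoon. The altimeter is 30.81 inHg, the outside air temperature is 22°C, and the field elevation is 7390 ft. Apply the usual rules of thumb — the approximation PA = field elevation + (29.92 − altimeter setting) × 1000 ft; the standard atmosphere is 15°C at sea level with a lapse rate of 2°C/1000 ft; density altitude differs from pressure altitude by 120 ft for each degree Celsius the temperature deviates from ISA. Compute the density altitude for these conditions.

8900 ft

Pressure altitude = 7390 + (29.92 − 30.81) × 1000 = 7390 + (-890) = 6500 ft.
ISA temperature at 6500 ft = 15 − 2 × (6500/1000) = 2°C.
ISA deviation = 22 − 2 = +20°C.
Density altitude = 6500 + 120 × (20) = 8900 ft.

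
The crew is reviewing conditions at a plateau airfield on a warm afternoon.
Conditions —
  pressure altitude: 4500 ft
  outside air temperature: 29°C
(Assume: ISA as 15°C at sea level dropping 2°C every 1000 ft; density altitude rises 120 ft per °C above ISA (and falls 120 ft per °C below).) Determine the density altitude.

7260 ft

ISA temperature at 4500 ft = 15 − 2 × (4500/1000) = 6°C.
ISA deviation = 29 − 6 = +23°C.
Density altitude = 4500 + 120 × (23) = 4500 + (+2760) = 7260 ft.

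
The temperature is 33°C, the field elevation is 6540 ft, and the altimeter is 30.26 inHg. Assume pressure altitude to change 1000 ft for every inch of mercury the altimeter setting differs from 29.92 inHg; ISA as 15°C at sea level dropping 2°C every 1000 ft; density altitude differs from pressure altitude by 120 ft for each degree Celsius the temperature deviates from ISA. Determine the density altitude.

Pressure altitude = 6540 + (29.92 − 30.26) × 1000 = 6540 + (-340) = 6200 ft.
ISA temperature at 6200 ft = 15 − 2 × (6200/1000) = 2.6°C.
ISA deviation = 33 − 2.6 = +30.4°C.
Density altitude = 6200 + 120 × (30.4) = 9848 ft.

9848 ft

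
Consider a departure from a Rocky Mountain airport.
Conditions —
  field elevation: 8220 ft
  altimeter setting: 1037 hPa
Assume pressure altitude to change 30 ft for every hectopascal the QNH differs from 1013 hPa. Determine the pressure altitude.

Pressure correction = (1013 − 1037) × 30 = -720 ft.
Pressure altitude = 8220 + (-720) = 7500 ft.

7500 ft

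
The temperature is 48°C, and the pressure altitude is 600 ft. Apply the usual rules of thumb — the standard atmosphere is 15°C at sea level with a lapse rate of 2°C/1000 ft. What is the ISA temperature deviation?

ISA+34.2°C

ISA temperature at 600 ft = 15 − 2 × (600/1000) = 13.8°C.
Deviation = OAT − ISA = 48 − 13.8 = +34.2°C.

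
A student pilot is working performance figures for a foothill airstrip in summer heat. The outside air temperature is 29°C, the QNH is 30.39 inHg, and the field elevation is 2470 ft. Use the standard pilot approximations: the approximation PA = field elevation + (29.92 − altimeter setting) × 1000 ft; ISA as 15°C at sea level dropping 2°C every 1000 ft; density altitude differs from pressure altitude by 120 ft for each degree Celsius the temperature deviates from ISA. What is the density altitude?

4160 ft

Pressure altitude = 2470 + (29.92 − 30.39) × 1000 = 2470 + (-470) = 2000 ft.
ISA temperature at 2000 ft = 15 − 2 × (2000/1000) = 11°C.
ISA deviation = 29 − 11 = +18°C.
Density altitude = 2000 + 120 × (18) = 4160 ft.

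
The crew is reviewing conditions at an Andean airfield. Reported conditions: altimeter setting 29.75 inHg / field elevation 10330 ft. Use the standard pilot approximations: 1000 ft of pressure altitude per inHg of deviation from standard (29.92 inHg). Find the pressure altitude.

Pressure correction = (29.92 − 29.75) × 1000 = +170 ft.
Pressure altitude = 10330 + (+170) = 10500 ft.

10500 ft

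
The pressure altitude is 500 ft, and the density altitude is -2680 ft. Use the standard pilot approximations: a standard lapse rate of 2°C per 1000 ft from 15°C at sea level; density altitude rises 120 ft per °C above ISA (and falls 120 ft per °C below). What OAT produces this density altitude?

Density altitude − pressure altitude = -2680 − 500 = -3180 ft.
At 120 ft/°C that is an ISA deviation of -3180/120 = -26.5°C.
ISA temperature at 500 ft = 15 − 2 × (500/1000) = 14°C.
OAT = ISA + deviation = 14 + (-26.5) = -12.5°C.

-12.5°C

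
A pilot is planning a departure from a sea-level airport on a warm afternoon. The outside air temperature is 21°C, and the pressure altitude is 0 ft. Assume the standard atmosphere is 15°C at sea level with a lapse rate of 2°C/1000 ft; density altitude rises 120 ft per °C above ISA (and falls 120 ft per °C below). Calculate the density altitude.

720 ft

ISA temperature at 0 ft = 15 − 2 × (0/1000) = 15°C.
ISA deviation = 21 − 15 = +6°C.
Density altitude = 0 + 120 × (6) = 0 + (+720) = 720 ft.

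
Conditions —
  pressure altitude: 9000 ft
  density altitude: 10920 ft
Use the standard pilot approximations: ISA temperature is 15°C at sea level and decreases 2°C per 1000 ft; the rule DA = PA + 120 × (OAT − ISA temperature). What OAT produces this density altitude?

13°C

Density altitude − pressure altitude = 10920 − 9000 = +1920 ft.
At 120 ft/°C that is an ISA deviation of 1920/120 = +16°C.
ISA temperature at 9000 ft = 15 − 2 × (9000/1000) = -3°C.
OAT = ISA + deviation = -3 + (+16) = 13°C.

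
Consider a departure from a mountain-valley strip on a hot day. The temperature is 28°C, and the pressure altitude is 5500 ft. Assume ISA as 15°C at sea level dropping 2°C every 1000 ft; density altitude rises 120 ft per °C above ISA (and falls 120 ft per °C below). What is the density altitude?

8380 ft

ISA temperature at 5500 ft = 15 − 2 × (5500/1000) = 4°C.
ISA deviation = 28 − 4 = +24°C.
Density altitude = 5500 + 120 × (24) = 5500 + (+2880) = 8380 ft.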